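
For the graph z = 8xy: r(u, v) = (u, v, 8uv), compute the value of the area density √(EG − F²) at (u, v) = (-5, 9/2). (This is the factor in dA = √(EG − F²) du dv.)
√(EG − F²)|_{(-5, 9/2)} = sqrt(2897)

E = 64*v^2 + 1, F = 64*u*v, G = 64*u^2 + 1, so EG − F² = 64*u^2 + 64*v^2 + 1. Taking the positive square root: √(EG − F²) = sqrt(64*u^2 + 64*v^2 + 1). At (u, v) = (-5, 9/2): sqrt(2897).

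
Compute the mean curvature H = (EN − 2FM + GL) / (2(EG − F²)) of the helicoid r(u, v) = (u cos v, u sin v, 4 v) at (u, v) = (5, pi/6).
H = 0

With E = 1, F = 0, G = u^2 + 16, L = 0, M = -4/sqrt(u^2 + 16), N = 0, assemble
  H = (EN − 2FM + GL) / (2(EG − F²)) = 0.
At (u, v) = (5, pi/6): H = 0.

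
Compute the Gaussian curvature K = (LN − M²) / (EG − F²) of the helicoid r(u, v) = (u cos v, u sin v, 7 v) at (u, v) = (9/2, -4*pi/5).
K = -784/76729

Coefficients of the first fundamental form: E = 1, F = 0, G = u^2 + 49.
Coefficients of the second fundamental form: L = 0, M = -7/sqrt(u^2 + 49), N = 0.
Assemble K = (LN − M²)/(EG − F²) = -49/(u^2 + 49)^2. At (u, v) = (9/2, -4*pi/5): K = -784/76729.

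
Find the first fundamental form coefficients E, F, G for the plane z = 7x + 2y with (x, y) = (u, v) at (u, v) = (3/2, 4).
E = 50;  F = 14;  G = 5

Partials: r_u = (1, 0, 7), r_v = (0, 1, 2). As functions of (u, v):
  E = r_u · r_u = 50,
  F = r_u · r_v = 14,
  G = r_v · r_v = 5.
Evaluating at (u, v) = (3/2, 4): E = 50, F = 14, G = 5.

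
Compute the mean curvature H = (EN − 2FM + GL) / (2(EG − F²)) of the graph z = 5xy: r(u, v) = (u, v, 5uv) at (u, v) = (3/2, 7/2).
H = -2625*sqrt(1454)/1057058

With E = 25*v^2 + 1, F = 25*u*v, G = 25*u^2 + 1, L = 0, M = 5/sqrt(25*u^2 + 25*v^2 + 1), N = 0, assemble
  H = (EN − 2FM + GL) / (2(EG − F²)) = -125*u*v/(25*u^2 + 25*v^2 + 1)^(3/2).
At (u, v) = (3/2, 7/2): H = -2625*sqrt(1454)/1057058.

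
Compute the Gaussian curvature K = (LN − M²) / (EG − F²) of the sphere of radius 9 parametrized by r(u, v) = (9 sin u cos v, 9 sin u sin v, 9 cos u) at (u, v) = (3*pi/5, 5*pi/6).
K = 1/81

Coefficients of the first fundamental form: E = 81, F = 0, G = 81*sin(u)^2.
Coefficients of the second fundamental form: L = -9*sin(u)/Abs(sin(u)), M = 0, N = -9*sin(u)^3/Abs(sin(u)).
Assemble K = (LN − M²)/(EG − F²) = 1/81. At (u, v) = (3*pi/5, 5*pi/6): K = 1/81.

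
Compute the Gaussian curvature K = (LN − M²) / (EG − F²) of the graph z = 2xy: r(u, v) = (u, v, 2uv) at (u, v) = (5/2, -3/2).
K = -4/1225

Coefficients of the first fundamental form: E = 4*v^2 + 1, F = 4*u*v, G = 4*u^2 + 1.
Coefficients of the second fundamental form: L = 0, M = 2/sqrt(4*u^2 + 4*v^2 + 1), N = 0.
Assemble K = (LN − M²)/(EG − F²) = -4/(16*u^4 + 32*u^2*v^2 + 8*u^2 + 16*v^4 + 8*v^2 + 1). At (u, v) = (5/2, -3/2): K = -4/1225.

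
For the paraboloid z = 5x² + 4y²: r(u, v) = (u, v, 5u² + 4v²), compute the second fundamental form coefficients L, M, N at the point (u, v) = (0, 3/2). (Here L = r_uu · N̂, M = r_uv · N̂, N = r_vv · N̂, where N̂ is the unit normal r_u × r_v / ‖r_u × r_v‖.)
L = 2*sqrt(145)/29;  M = 0;  N = 8*sqrt(145)/145

Compute the unit normal N̂(u, v) = (-10*u/sqrt(100*u^2 + 64*v^2 + 1), -8*v/sqrt(100*u^2 + 64*v^2 + 1), 1/sqrt(100*u^2 + 64*v^2 + 1)), and the second partials r_uu, r_uv, r_vv. Take dot products:
  L(u, v) = r_uu · N̂ = 10/sqrt(100*u^2 + 64*v^2 + 1),
  M(u, v) = r_uv · N̂ = 0,
  N(u, v) = r_vv · N̂ = 8/sqrt(100*u^2 + 64*v^2 + 1).
Evaluating at (u, v) = (0, 3/2):
  L = 2*sqrt(145)/29, M = 0, N = 8*sqrt(145)/145.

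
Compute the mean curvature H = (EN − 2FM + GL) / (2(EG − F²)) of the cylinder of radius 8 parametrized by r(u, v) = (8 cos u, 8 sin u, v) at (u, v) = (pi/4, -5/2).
H = -1/16

With E = 64, F = 0, G = 1, L = -8, M = 0, N = 0, assemble
  H = (EN − 2FM + GL) / (2(EG − F²)) = -1/16.
At (u, v) = (pi/4, -5/2): H = -1/16.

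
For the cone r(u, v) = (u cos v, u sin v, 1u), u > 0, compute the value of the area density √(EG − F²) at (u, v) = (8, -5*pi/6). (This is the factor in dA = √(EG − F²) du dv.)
√(EG − F²)|_{(8, -5*pi/6)} = 8*sqrt(2)

E = 2, F = 0, G = u^2, so EG − F² = 2*u^2. Taking the positive square root: √(EG − F²) = sqrt(2)*Abs(u). At (u, v) = (8, -5*pi/6): 8*sqrt(2).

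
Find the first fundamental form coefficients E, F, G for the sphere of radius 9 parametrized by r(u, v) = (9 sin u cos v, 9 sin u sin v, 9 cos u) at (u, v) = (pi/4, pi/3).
E = 81;  F = 0;  G = 81/2

Partials: r_u = (9*cos(u)*cos(v), 9*sin(v)*cos(u), -9*sin(u)), r_v = (-9*sin(u)*sin(v), 9*sin(u)*cos(v), 0). As functions of (u, v):
  E = r_u · r_u = 81,
  F = r_u · r_v = 0,
  G = r_v · r_v = 81*sin(u)^2.
Evaluating at (u, v) = (pi/4, pi/3): E = 81, F = 0, G = 81/2.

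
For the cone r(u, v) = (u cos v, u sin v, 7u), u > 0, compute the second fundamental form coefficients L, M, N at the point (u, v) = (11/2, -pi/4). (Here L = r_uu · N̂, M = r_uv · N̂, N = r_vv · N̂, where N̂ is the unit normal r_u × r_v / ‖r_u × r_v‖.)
L = 0;  M = 0;  N = 77*sqrt(2)/20

Compute the unit normal N̂(u, v) = (-7*sqrt(2)*u*cos(v)/(10*Abs(u)), -7*sqrt(2)*u*sin(v)/(10*Abs(u)), sqrt(2)*u/(10*Abs(u))), and the second partials r_uu, r_uv, r_vv. Take dot products:
  L(u, v) = r_uu · N̂ = 0,
  M(u, v) = r_uv · N̂ = 0,
  N(u, v) = r_vv · N̂ = 7*sqrt(2)*u^2/(10*Abs(u)).
Evaluating at (u, v) = (11/2, -pi/4):
  L = 0, M = 0, N = 77*sqrt(2)/20.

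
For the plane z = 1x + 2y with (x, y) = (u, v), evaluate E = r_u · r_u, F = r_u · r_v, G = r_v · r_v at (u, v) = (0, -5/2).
E = 2;  F = 2;  G = 5

Partials: r_u = (1, 0, 1), r_v = (0, 1, 2). As functions of (u, v):
  E = r_u · r_u = 2,
  F = r_u · r_v = 2,
  G = r_v · r_v = 5.
Evaluating at (u, v) = (0, -5/2): E = 2, F = 2, G = 5.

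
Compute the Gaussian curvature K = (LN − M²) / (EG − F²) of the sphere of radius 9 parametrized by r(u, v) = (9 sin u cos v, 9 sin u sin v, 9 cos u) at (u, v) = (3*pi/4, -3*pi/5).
K = 1/81

Coefficients of the first fundamental form: E = 81, F = 0, G = 81*sin(u)^2.
Coefficients of the second fundamental form: L = -9*sin(u)/Abs(sin(u)), M = 0, N = -9*sin(u)^3/Abs(sin(u)).
Assemble K = (LN − M²)/(EG − F²) = 1/81. At (u, v) = (3*pi/4, -3*pi/5): K = 1/81.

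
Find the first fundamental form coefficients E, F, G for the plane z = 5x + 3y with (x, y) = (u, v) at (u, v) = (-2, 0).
E = 26;  F = 15;  G = 10

Partials: r_u = (1, 0, 5), r_v = (0, 1, 3). As functions of (u, v):
  E = r_u · r_u = 26,
  F = r_u · r_v = 15,
  G = r_v · r_v = 10.
Evaluating at (u, v) = (-2, 0): E = 26, F = 15, G = 10.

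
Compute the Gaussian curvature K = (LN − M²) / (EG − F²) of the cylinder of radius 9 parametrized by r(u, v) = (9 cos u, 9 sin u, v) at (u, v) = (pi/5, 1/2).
K = 0

Coefficients of the first fundamental form: E = 81, F = 0, G = 1.
Coefficients of the second fundamental form: L = -9, M = 0, N = 0.
Assemble K = (LN − M²)/(EG − F²) = 0. At (u, v) = (pi/5, 1/2): K = 0.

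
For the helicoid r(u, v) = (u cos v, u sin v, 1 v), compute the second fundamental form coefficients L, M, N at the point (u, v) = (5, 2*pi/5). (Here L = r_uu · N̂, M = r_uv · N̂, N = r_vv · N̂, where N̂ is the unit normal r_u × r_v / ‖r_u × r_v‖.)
L = 0;  M = -sqrt(26)/26;  N = 0

Compute the unit normal N̂(u, v) = (sin(v)/sqrt(u^2 + 1), -cos(v)/sqrt(u^2 + 1), u/sqrt(u^2 + 1)), and the second partials r_uu, r_uv, r_vv. Take dot products:
  L(u, v) = r_uu · N̂ = 0,
  M(u, v) = r_uv · N̂ = -1/sqrt(u^2 + 1),
  N(u, v) = r_vv · N̂ = 0.
Evaluating at (u, v) = (5, 2*pi/5):
  L = 0, M = -sqrt(26)/26, N = 0.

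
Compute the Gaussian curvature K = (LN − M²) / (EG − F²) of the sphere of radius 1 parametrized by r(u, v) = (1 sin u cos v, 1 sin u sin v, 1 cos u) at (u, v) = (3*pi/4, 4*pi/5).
K = 1

Coefficients of the first fundamental form: E = 1, F = 0, G = sin(u)^2.
Coefficients of the second fundamental form: L = -sin(u)/Abs(sin(u)), M = 0, N = -sin(u)^3/Abs(sin(u)).
Assemble K = (LN − M²)/(EG − F²) = 1. At (u, v) = (3*pi/4, 4*pi/5): K = 1.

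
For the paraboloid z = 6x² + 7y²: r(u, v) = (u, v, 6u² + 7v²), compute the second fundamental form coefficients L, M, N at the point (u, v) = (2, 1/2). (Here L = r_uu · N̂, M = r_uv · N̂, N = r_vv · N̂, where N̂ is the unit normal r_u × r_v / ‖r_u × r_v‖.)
L = 6*sqrt(626)/313;  M = 0;  N = 7*sqrt(626)/313

Compute the unit normal N̂(u, v) = (-12*u/sqrt(144*u^2 + 196*v^2 + 1), -14*v/sqrt(144*u^2 + 196*v^2 + 1), 1/sqrt(144*u^2 + 196*v^2 + 1)), and the second partials r_uu, r_uv, r_vv. Take dot products:
  L(u, v) = r_uu · N̂ = 12/sqrt(144*u^2 + 196*v^2 + 1),
  M(u, v) = r_uv · N̂ = 0,
  N(u, v) = r_vv · N̂ = 14/sqrt(144*u^2 + 196*v^2 + 1).
Evaluating at (u, v) = (2, 1/2):
  L = 6*sqrt(626)/313, M = 0, N = 7*sqrt(626)/313.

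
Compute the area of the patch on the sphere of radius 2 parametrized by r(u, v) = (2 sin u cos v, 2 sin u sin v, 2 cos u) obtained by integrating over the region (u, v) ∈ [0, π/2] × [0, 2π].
Area = 8*pi

Area = ∫∫ √(EG − F²) du dv with √(EG − F²) = 4*Abs(sin(u)). Integrating over [0, π/2] × [0, 2π] gives 8*pi.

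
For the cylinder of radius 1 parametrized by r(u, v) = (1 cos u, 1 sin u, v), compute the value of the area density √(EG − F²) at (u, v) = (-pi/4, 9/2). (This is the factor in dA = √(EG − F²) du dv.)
√(EG − F²)|_{(-pi/4, 9/2)} = 1

E = 1, F = 0, G = 1, so EG − F² = 1. Taking the positive square root: √(EG − F²) = 1. At (u, v) = (-pi/4, 9/2): 1.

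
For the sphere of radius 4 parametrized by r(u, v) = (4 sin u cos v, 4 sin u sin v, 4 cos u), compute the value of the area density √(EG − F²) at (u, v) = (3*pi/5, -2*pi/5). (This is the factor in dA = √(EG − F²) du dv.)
√(EG − F²)|_{(3*pi/5, -2*pi/5)} = 4*sqrt(2*sqrt(5) + 10)

E = 16, F = 0, G = 16*sin(u)^2, so EG − F² = 256*sin(u)^2. Taking the positive square root: √(EG − F²) = 16*Abs(sin(u)). At (u, v) = (3*pi/5, -2*pi/5): 4*sqrt(2*sqrt(5) + 10).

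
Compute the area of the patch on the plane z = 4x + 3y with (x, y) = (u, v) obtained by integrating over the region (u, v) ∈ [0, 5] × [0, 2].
Area = 10*sqrt(26)

Area = ∫∫ √(EG − F²) du dv with √(EG − F²) = sqrt(26). Integrating over [0, 5] × [0, 2] gives 10*sqrt(26).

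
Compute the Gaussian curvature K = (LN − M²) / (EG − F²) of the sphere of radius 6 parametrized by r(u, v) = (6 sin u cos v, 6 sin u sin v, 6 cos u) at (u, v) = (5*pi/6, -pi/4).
K = 1/36

Coefficients of the first fundamental form: E = 36, F = 0, G = 36*sin(u)^2.
Coefficients of the second fundamental form: L = -6*sin(u)/Abs(sin(u)), M = 0, N = -6*sin(u)^3/Abs(sin(u)).
Assemble K = (LN − M²)/(EG − F²) = 1/36. At (u, v) = (5*pi/6, -pi/4): K = 1/36.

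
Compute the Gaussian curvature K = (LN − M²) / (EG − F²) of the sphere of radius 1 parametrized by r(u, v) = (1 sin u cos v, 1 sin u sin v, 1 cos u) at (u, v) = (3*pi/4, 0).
K = 1

Coefficients of the first fundamental form: E = 1, F = 0, G = sin(u)^2.
Coefficients of the second fundamental form: L = -sin(u)/Abs(sin(u)), M = 0, N = -sin(u)^3/Abs(sin(u)).
Assemble K = (LN − M²)/(EG − F²) = 1. At (u, v) = (3*pi/4, 0): K = 1.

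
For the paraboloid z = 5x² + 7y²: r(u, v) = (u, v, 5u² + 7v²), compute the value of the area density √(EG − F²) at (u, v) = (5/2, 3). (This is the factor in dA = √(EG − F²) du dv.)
√(EG − F²)|_{(5/2, 3)} = sqrt(2390)

E = 100*u^2 + 1, F = 140*u*v, G = 196*v^2 + 1, so EG − F² = 100*u^2 + 196*v^2 + 1. Taking the positive square root: √(EG − F²) = sqrt(100*u^2 + 196*v^2 + 1). At (u, v) = (5/2, 3): sqrt(2390).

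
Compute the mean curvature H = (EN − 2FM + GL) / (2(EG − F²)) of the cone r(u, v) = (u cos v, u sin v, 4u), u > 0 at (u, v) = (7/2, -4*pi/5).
H = 4*sqrt(17)/119

With E = 17, F = 0, G = u^2, L = 0, M = 0, N = 4*sqrt(17)*u^2/(17*Abs(u)), assemble
  H = (EN − 2FM + GL) / (2(EG − F²)) = 2*sqrt(17)/(17*Abs(u)).
At (u, v) = (7/2, -4*pi/5): H = 4*sqrt(17)/119.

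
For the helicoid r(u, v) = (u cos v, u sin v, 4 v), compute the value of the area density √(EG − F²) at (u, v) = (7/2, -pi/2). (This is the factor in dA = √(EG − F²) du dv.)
√(EG − F²)|_{(7/2, -pi/2)} = sqrt(113)/2

E = 1, F = 0, G = u^2 + 16, so EG − F² = u^2 + 16. Taking the positive square root: √(EG − F²) = sqrt(u^2 + 16). At (u, v) = (7/2, -pi/2): sqrt(113)/2.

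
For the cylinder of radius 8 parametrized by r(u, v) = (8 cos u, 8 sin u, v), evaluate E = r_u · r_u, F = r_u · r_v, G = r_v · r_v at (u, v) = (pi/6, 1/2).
E = 64;  F = 0;  G = 1

Partials: r_u = (-8*sin(u), 8*cos(u), 0), r_v = (0, 0, 1). As functions of (u, v):
  E = r_u · r_u = 64,
  F = r_u · r_v = 0,
  G = r_v · r_v = 1.
Evaluating at (u, v) = (pi/6, 1/2): E = 64, F = 0, G = 1.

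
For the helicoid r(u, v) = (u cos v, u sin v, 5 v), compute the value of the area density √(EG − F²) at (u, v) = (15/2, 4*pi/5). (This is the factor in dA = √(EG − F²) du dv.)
√(EG − F²)|_{(15/2, 4*pi/5)} = 5*sqrt(13)/2

E = 1, F = 0, G = u^2 + 25, so EG − F² = u^2 + 25. Taking the positive square root: √(EG − F²) = sqrt(u^2 + 25). At (u, v) = (15/2, 4*pi/5): 5*sqrt(13)/2.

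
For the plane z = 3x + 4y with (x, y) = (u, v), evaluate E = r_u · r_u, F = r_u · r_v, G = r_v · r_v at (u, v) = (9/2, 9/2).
E = 10;  F = 12;  G = 17

Partials: r_u = (1, 0, 3), r_v = (0, 1, 4). As functions of (u, v):
  E = r_u · r_u = 10,
  F = r_u · r_v = 12,
  G = r_v · r_v = 17.
Evaluating at (u, v) = (9/2, 9/2): E = 10, F = 12, G = 17.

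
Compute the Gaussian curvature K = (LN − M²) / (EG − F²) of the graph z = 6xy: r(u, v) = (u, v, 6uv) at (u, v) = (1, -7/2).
K = -9/57121

Coefficients of the first fundamental form: E = 36*v^2 + 1, F = 36*u*v, G = 36*u^2 + 1.
Coefficients of the second fundamental form: L = 0, M = 6/sqrt(36*u^2 + 36*v^2 + 1), N = 0.
Assemble K = (LN − M²)/(EG − F²) = -36/(1296*u^4 + 2592*u^2*v^2 + 72*u^2 + 1296*v^4 + 72*v^2 + 1). At (u, v) = (1, -7/2): K = -9/57121.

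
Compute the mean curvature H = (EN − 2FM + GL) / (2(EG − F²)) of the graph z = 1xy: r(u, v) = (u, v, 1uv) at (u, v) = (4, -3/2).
H = 48*sqrt(77)/5929

With E = v^2 + 1, F = u*v, G = u^2 + 1, L = 0, M = 1/sqrt(u^2 + v^2 + 1), N = 0, assemble
  H = (EN − 2FM + GL) / (2(EG − F²)) = -u*v/(u^2 + v^2 + 1)^(3/2).
At (u, v) = (4, -3/2): H = 48*sqrt(77)/5929.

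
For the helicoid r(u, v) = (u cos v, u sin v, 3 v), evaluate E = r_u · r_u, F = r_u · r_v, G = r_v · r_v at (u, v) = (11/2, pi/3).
E = 1;  F = 0;  G = 157/4

Partials: r_u = (cos(v), sin(v), 0), r_v = (-u*sin(v), u*cos(v), 3). As functions of (u, v):
  E = r_u · r_u = 1,
  F = r_u · r_v = 0,
  G = r_v · r_v = u^2 + 9.
Evaluating at (u, v) = (11/2, pi/3): E = 1, F = 0, G = 157/4.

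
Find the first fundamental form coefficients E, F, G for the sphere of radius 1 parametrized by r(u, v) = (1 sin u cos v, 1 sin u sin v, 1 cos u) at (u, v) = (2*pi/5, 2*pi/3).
E = 1;  F = 0;  G = sqrt(5)/8 + 5/8

Partials: r_u = (cos(u)*cos(v), sin(v)*cos(u), -sin(u)), r_v = (-sin(u)*sin(v), sin(u)*cos(v), 0). As functions of (u, v):
  E = r_u · r_u = 1,
  F = r_u · r_v = 0,
  G = r_v · r_v = sin(u)^2.
Evaluating at (u, v) = (2*pi/5, 2*pi/3): E = 1, F = 0, G = sqrt(5)/8 + 5/8.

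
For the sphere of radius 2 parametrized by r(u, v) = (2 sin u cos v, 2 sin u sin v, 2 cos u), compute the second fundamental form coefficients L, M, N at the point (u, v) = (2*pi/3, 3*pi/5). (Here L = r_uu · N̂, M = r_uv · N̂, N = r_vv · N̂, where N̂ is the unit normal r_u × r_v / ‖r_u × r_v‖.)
L = -2;  M = 0;  N = -3/2

Compute the unit normal N̂(u, v) = (sin(u)^2*cos(v)/Abs(sin(u)), sin(u)^2*sin(v)/Abs(sin(u)), sin(2*u)/(2*Abs(sin(u)))), and the second partials r_uu, r_uv, r_vv. Take dot products:
  L(u, v) = r_uu · N̂ = -2*sin(u)/Abs(sin(u)),
  M(u, v) = r_uv · N̂ = 0,
  N(u, v) = r_vv · N̂ = -2*sin(u)^3/Abs(sin(u)).
Evaluating at (u, v) = (2*pi/3, 3*pi/5):
  L = -2, M = 0, N = -3/2.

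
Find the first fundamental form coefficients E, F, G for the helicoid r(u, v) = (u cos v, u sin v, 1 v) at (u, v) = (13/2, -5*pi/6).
E = 1;  F = 0;  G = 173/4

Partials: r_u = (cos(v), sin(v), 0), r_v = (-u*sin(v), u*cos(v), 1). As functions of (u, v):
  E = r_u · r_u = 1,
  F = r_u · r_v = 0,
  G = r_v · r_v = u^2 + 1.
Evaluating at (u, v) = (13/2, -5*pi/6): E = 1, F = 0, G = 173/4.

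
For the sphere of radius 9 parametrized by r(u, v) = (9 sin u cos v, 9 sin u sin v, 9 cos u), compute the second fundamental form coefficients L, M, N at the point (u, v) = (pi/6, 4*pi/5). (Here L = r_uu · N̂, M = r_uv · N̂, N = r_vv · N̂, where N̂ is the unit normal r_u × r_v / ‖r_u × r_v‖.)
L = -9;  M = 0;  N = -9/4

Compute the unit normal N̂(u, v) = (sin(u)^2*cos(v)/Abs(sin(u)), sin(u)^2*sin(v)/Abs(sin(u)), sin(2*u)/(2*Abs(sin(u)))), and the second partials r_uu, r_uv, r_vv. Take dot products:
  L(u, v) = r_uu · N̂ = -9*sin(u)/Abs(sin(u)),
  M(u, v) = r_uv · N̂ = 0,
  N(u, v) = r_vv · N̂ = -9*sin(u)^3/Abs(sin(u)).
Evaluating at (u, v) = (pi/6, 4*pi/5):
  L = -9, M = 0, N = -9/4.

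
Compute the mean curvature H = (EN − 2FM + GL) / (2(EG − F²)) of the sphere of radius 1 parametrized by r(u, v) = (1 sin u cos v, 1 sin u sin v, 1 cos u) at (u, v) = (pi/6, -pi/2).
H = -1

With E = 1, F = 0, G = sin(u)^2, L = -sin(u)/Abs(sin(u)), M = 0, N = -sin(u)^3/Abs(sin(u)), assemble
  H = (EN − 2FM + GL) / (2(EG − F²)) = -sin(u)/Abs(sin(u)).
At (u, v) = (pi/6, -pi/2): H = -1.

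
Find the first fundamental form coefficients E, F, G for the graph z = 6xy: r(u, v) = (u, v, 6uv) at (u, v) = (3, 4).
E = 577;  F = 432;  G = 325

Partials: r_u = (1, 0, 6*v), r_v = (0, 1, 6*u). As functions of (u, v):
  E = r_u · r_u = 36*v^2 + 1,
  F = r_u · r_v = 36*u*v,
  G = r_v · r_v = 36*u^2 + 1.
Evaluating at (u, v) = (3, 4): E = 577, F = 432, G = 325.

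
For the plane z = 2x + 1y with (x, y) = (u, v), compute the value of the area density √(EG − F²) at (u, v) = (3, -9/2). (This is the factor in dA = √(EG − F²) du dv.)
√(EG − F²)|_{(3, -9/2)} = sqrt(6)

E = 5, F = 2, G = 2, so EG − F² = 6. Taking the positive square root: √(EG − F²) = sqrt(6). At (u, v) = (3, -9/2): sqrt(6).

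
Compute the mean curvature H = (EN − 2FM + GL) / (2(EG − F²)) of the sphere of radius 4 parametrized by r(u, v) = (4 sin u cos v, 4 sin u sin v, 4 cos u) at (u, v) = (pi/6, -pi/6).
H = -1/4

With E = 16, F = 0, G = 16*sin(u)^2, L = -4*sin(u)/Abs(sin(u)), M = 0, N = -4*sin(u)^3/Abs(sin(u)), assemble
  H = (EN − 2FM + GL) / (2(EG − F²)) = -sin(u)/(4*Abs(sin(u))).
At (u, v) = (pi/6, -pi/6): H = -1/4.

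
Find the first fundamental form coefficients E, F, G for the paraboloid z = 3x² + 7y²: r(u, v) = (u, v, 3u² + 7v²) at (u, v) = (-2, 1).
E = 145;  F = -168;  G = 197

Partials: r_u = (1, 0, 6*u), r_v = (0, 1, 14*v). As functions of (u, v):
  E = r_u · r_u = 36*u^2 + 1,
  F = r_u · r_v = 84*u*v,
  G = r_v · r_v = 196*v^2 + 1.
Evaluating at (u, v) = (-2, 1): E = 145, F = -168, G = 197.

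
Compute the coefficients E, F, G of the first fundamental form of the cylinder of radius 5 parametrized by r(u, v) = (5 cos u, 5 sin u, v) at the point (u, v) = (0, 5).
E = 25;  F = 0;  G = 1

Partials: r_u = (-5*sin(u), 5*cos(u), 0), r_v = (0, 0, 1). As functions of (u, v):
  E = r_u · r_u = 25,
  F = r_u · r_v = 0,
  G = r_v · r_v = 1.
Evaluating at (u, v) = (0, 5): E = 25, F = 0, G = 1.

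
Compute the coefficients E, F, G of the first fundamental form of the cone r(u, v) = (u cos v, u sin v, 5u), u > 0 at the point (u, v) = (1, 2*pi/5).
E = 26;  F = 0;  G = 1

Partials: r_u = (cos(v), sin(v), 5), r_v = (-u*sin(v), u*cos(v), 0). As functions of (u, v):
  E = r_u · r_u = 26,
  F = r_u · r_v = 0,
  G = r_v · r_v = u^2.
Evaluating at (u, v) = (1, 2*pi/5): E = 26, F = 0, G = 1.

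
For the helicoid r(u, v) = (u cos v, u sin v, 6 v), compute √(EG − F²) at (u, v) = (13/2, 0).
√(EG − F²)|_{(13/2, 0)} = sqrt(313)/2

E = 1, F = 0, G = u^2 + 36; EG − F² = u^2 + 36; √(EG − F²) = sqrt(u^2 + 36). At the given point: sqrt(313)/2.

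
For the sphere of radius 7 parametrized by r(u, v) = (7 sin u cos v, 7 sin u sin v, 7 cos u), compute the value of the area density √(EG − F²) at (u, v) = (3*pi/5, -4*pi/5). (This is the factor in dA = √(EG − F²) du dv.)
√(EG − F²)|_{(3*pi/5, -4*pi/5)} = 49*sqrt(2*sqrt(5) + 10)/4

E = 49, F = 0, G = 49*sin(u)^2, so EG − F² = 2401*sin(u)^2. Taking the positive square root: √(EG − F²) = 49*Abs(sin(u)). At (u, v) = (3*pi/5, -4*pi/5): 49*sqrt(2*sqrt(5) + 10)/4.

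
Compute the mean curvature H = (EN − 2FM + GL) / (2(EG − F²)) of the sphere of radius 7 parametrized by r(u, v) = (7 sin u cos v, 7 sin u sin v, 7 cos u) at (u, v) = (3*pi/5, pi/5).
H = -1/7

With E = 49, F = 0, G = 49*sin(u)^2, L = -7*sin(u)/Abs(sin(u)), M = 0, N = -7*sin(u)^3/Abs(sin(u)), assemble
  H = (EN − 2FM + GL) / (2(EG − F²)) = -sin(u)/(7*Abs(sin(u))).
At (u, v) = (3*pi/5, pi/5): H = -1/7.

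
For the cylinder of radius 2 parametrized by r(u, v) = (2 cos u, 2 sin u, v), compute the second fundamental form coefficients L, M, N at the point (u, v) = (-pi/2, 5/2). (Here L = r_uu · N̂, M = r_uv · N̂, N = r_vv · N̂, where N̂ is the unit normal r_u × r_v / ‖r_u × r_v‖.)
L = -2;  M = 0;  N = 0

Compute the unit normal N̂(u, v) = (cos(u), sin(u), 0), and the second partials r_uu, r_uv, r_vv. Take dot products:
  L(u, v) = r_uu · N̂ = -2,
  M(u, v) = r_uv · N̂ = 0,
  N(u, v) = r_vv · N̂ = 0.
Evaluating at (u, v) = (-pi/2, 5/2):
  L = -2, M = 0, N = 0.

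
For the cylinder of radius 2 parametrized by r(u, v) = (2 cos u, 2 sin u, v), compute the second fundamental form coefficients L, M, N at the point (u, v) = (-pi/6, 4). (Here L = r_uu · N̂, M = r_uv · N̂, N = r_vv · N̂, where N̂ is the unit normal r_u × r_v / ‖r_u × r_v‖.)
L = -2;  M = 0;  N = 0

Compute the unit normal N̂(u, v) = (cos(u), sin(u), 0), and the second partials r_uu, r_uv, r_vv. Take dot products:
  L(u, v) = r_uu · N̂ = -2,
  M(u, v) = r_uv · N̂ = 0,
  N(u, v) = r_vv · N̂ = 0.
Evaluating at (u, v) = (-pi/6, 4):
  L = -2, M = 0, N = 0.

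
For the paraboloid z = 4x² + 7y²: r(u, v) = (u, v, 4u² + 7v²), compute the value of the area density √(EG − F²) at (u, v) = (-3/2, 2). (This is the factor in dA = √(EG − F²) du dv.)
√(EG − F²)|_{(-3/2, 2)} = sqrt(929)

E = 64*u^2 + 1, F = 112*u*v, G = 196*v^2 + 1, so EG − F² = 64*u^2 + 196*v^2 + 1. Taking the positive square root: √(EG − F²) = sqrt(64*u^2 + 196*v^2 + 1). At (u, v) = (-3/2, 2): sqrt(929).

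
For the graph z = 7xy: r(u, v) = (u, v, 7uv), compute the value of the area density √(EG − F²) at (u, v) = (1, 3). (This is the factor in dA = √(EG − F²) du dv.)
√(EG − F²)|_{(1, 3)} = sqrt(491)

E = 49*v^2 + 1, F = 49*u*v, G = 49*u^2 + 1, so EG − F² = 49*u^2 + 49*v^2 + 1. Taking the positive square root: √(EG − F²) = sqrt(49*u^2 + 49*v^2 + 1). At (u, v) = (1, 3): sqrt(491).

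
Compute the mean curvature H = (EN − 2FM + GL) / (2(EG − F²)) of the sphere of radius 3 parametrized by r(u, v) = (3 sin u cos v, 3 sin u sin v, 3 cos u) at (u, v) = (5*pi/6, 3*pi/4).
H = -1/3

With E = 9, F = 0, G = 9*sin(u)^2, L = -3*sin(u)/Abs(sin(u)), M = 0, N = -3*sin(u)^3/Abs(sin(u)), assemble
  H = (EN − 2FM + GL) / (2(EG − F²)) = -sin(u)/(3*Abs(sin(u))).
At (u, v) = (5*pi/6, 3*pi/4): H = -1/3.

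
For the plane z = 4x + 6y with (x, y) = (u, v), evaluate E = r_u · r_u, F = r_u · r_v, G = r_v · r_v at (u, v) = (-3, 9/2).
E = 17;  F = 24;  G = 37

Partials: r_u = (1, 0, 4), r_v = (0, 1, 6). As functions of (u, v):
  E = r_u · r_u = 17,
  F = r_u · r_v = 24,
  G = r_v · r_v = 37.
Evaluating at (u, v) = (-3, 9/2): E = 17, F = 24, G = 37.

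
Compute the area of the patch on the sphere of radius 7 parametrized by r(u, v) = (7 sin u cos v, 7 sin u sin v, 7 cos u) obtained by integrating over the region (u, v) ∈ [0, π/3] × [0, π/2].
Area = 49*pi/4

Area = ∫∫ √(EG − F²) du dv with √(EG − F²) = 49*Abs(sin(u)). Integrating over [0, π/3] × [0, π/2] gives 49*pi/4.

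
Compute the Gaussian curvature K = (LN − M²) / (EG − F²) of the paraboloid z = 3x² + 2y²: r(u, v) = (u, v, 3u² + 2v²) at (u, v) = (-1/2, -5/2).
K = 6/3025

Coefficients of the first fundamental form: E = 36*u^2 + 1, F = 24*u*v, G = 16*v^2 + 1.
Coefficients of the second fundamental form: L = 6/sqrt(36*u^2 + 16*v^2 + 1), M = 0, N = 4/sqrt(36*u^2 + 16*v^2 + 1).
Assemble K = (LN − M²)/(EG − F²) = 24/(1296*u^4 + 1152*u^2*v^2 + 72*u^2 + 256*v^4 + 32*v^2 + 1). At (u, v) = (-1/2, -5/2): K = 6/3025.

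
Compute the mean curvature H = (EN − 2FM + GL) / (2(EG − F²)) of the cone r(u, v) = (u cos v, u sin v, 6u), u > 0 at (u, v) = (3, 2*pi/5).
H = sqrt(37)/37

With E = 37, F = 0, G = u^2, L = 0, M = 0, N = 6*sqrt(37)*u^2/(37*Abs(u)), assemble
  H = (EN − 2FM + GL) / (2(EG − F²)) = 3*sqrt(37)/(37*Abs(u)).
At (u, v) = (3, 2*pi/5): H = sqrt(37)/37.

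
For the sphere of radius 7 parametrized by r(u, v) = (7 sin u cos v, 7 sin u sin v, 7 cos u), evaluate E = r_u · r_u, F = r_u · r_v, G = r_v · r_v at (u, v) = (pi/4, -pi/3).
E = 49;  F = 0;  G = 49/2

Partials: r_u = (7*cos(u)*cos(v), 7*sin(v)*cos(u), -7*sin(u)), r_v = (-7*sin(u)*sin(v), 7*sin(u)*cos(v), 0). As functions of (u, v):
  E = r_u · r_u = 49,
  F = r_u · r_v = 0,
  G = r_v · r_v = 49*sin(u)^2.
Evaluating at (u, v) = (pi/4, -pi/3): E = 49, F = 0, G = 49/2.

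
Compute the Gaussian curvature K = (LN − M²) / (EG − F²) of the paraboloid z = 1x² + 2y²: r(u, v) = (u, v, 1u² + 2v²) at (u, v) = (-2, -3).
K = 8/25921

Coefficients of the first fundamental form: E = 4*u^2 + 1, F = 8*u*v, G = 16*v^2 + 1.
Coefficients of the second fundamental form: L = 2/sqrt(4*u^2 + 16*v^2 + 1), M = 0, N = 4/sqrt(4*u^2 + 16*v^2 + 1).
Assemble K = (LN − M²)/(EG − F²) = 8/(16*u^4 + 128*u^2*v^2 + 8*u^2 + 256*v^4 + 32*v^2 + 1). At (u, v) = (-2, -3): K = 8/25921.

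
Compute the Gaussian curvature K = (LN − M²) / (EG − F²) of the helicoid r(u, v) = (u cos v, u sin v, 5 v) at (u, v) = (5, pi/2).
K = -1/100

Coefficients of the first fundamental form: E = 1, F = 0, G = u^2 + 25.
Coefficients of the second fundamental form: L = 0, M = -5/sqrt(u^2 + 25), N = 0.
Assemble K = (LN − M²)/(EG − F²) = -25/(u^2 + 25)^2. At (u, v) = (5, pi/2): K = -1/100.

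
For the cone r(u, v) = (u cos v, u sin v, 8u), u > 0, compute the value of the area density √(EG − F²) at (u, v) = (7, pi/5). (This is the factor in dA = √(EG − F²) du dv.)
√(EG − F²)|_{(7, pi/5)} = 7*sqrt(65)

E = 65, F = 0, G = u^2, so EG − F² = 65*u^2. Taking the positive square root: √(EG − F²) = sqrt(65)*Abs(u). At (u, v) = (7, pi/5): 7*sqrt(65).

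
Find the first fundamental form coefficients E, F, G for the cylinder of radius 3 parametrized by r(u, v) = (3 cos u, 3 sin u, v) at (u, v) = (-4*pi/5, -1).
E = 9;  F = 0;  G = 1

Partials: r_u = (-3*sin(u), 3*cos(u), 0), r_v = (0, 0, 1). As functions of (u, v):
  E = r_u · r_u = 9,
  F = r_u · r_v = 0,
  G = r_v · r_v = 1.
Evaluating at (u, v) = (-4*pi/5, -1): E = 9, F = 0, G = 1.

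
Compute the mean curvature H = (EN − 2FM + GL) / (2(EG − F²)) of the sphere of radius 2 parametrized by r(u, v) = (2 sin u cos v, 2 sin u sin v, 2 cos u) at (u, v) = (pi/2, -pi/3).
H = -1/2

With E = 4, F = 0, G = 4*sin(u)^2, L = -2*sin(u)/Abs(sin(u)), M = 0, N = -2*sin(u)^3/Abs(sin(u)), assemble
  H = (EN − 2FM + GL) / (2(EG − F²)) = -sin(u)/(2*Abs(sin(u))).
At (u, v) = (pi/2, -pi/3): H = -1/2.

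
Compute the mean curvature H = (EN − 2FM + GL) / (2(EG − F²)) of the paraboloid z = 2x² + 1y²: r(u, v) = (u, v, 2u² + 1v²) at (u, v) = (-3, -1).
H = 155*sqrt(149)/22201

With E = 16*u^2 + 1, F = 8*u*v, G = 4*v^2 + 1, L = 4/sqrt(16*u^2 + 4*v^2 + 1), M = 0, N = 2/sqrt(16*u^2 + 4*v^2 + 1), assemble
  H = (EN − 2FM + GL) / (2(EG − F²)) = (16*u^2 + 8*v^2 + 3)/(16*u^2 + 4*v^2 + 1)^(3/2).
At (u, v) = (-3, -1): H = 155*sqrt(149)/22201.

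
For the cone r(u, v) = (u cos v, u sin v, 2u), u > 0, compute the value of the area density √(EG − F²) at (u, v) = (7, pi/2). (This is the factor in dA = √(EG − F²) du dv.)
√(EG − F²)|_{(7, pi/2)} = 7*sqrt(5)

E = 5, F = 0, G = u^2, so EG − F² = 5*u^2. Taking the positive square root: √(EG − F²) = sqrt(5)*Abs(u). At (u, v) = (7, pi/2): 7*sqrt(5).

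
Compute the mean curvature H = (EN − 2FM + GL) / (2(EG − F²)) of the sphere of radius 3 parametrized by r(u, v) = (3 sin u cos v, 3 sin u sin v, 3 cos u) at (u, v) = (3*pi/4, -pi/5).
H = -1/3

With E = 9, F = 0, G = 9*sin(u)^2, L = -3*sin(u)/Abs(sin(u)), M = 0, N = -3*sin(u)^3/Abs(sin(u)), assemble
  H = (EN − 2FM + GL) / (2(EG − F²)) = -sin(u)/(3*Abs(sin(u))).
At (u, v) = (3*pi/4, -pi/5): H = -1/3.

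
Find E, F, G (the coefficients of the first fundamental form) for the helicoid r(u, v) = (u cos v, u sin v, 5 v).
E = 1;  F = 0;  G = u^2 + 25

Compute partials: r_u = (cos(v), sin(v), 0), r_v = (-u*sin(v), u*cos(v), 5). Then
  E = r_u · r_u = 1,
  F = r_u · r_v = 0,
  G = r_v · r_v = u^2 + 25.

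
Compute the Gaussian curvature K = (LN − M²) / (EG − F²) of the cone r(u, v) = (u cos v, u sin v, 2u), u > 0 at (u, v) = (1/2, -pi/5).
K = 0

Coefficients of the first fundamental form: E = 5, F = 0, G = u^2.
Coefficients of the second fundamental form: L = 0, M = 0, N = 2*sqrt(5)*u^2/(5*Abs(u)).
Assemble K = (LN − M²)/(EG − F²) = 0. At (u, v) = (1/2, -pi/5): K = 0.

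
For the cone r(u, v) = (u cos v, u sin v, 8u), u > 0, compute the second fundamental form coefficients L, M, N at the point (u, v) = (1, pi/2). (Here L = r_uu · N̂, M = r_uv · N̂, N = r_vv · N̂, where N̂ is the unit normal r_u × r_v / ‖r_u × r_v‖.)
L = 0;  M = 0;  N = 8*sqrt(65)/65

Compute the unit normal N̂(u, v) = (-8*sqrt(65)*u*cos(v)/(65*Abs(u)), -8*sqrt(65)*u*sin(v)/(65*Abs(u)), sqrt(65)*u/(65*Abs(u))), and the second partials r_uu, r_uv, r_vv. Take dot products:
  L(u, v) = r_uu · N̂ = 0,
  M(u, v) = r_uv · N̂ = 0,
  N(u, v) = r_vv · N̂ = 8*sqrt(65)*u^2/(65*Abs(u)).
Evaluating at (u, v) = (1, pi/2):
  L = 0, M = 0, N = 8*sqrt(65)/65.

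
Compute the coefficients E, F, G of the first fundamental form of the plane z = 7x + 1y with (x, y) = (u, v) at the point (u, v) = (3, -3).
E = 50;  F = 7;  G = 2

Partials: r_u = (1, 0, 7), r_v = (0, 1, 1). As functions of (u, v):
  E = r_u · r_u = 50,
  F = r_u · r_v = 7,
  G = r_v · r_v = 2.
Evaluating at (u, v) = (3, -3): E = 50, F = 7, G = 2.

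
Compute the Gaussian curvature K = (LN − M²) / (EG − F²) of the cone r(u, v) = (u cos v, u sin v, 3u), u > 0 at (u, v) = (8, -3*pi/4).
K = 0

Coefficients of the first fundamental form: E = 10, F = 0, G = u^2.
Coefficients of the second fundamental form: L = 0, M = 0, N = 3*sqrt(10)*u^2/(10*Abs(u)).
Assemble K = (LN − M²)/(EG − F²) = 0. At (u, v) = (8, -3*pi/4): K = 0.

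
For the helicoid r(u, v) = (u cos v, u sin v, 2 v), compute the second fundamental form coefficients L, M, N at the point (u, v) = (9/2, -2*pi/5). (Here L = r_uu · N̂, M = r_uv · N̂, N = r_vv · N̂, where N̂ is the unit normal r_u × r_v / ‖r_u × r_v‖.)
L = 0;  M = -4*sqrt(97)/97;  N = 0

Compute the unit normal N̂(u, v) = (2*sin(v)/sqrt(u^2 + 4), -2*cos(v)/sqrt(u^2 + 4), u/sqrt(u^2 + 4)), and the second partials r_uu, r_uv, r_vv. Take dot products:
  L(u, v) = r_uu · N̂ = 0,
  M(u, v) = r_uv · N̂ = -2/sqrt(u^2 + 4),
  N(u, v) = r_vv · N̂ = 0.
Evaluating at (u, v) = (9/2, -2*pi/5):
  L = 0, M = -4*sqrt(97)/97, N = 0.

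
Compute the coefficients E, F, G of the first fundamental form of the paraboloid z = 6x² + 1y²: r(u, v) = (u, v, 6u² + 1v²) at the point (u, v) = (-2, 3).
E = 577;  F = -144;  G = 37

Partials: r_u = (1, 0, 12*u), r_v = (0, 1, 2*v). As functions of (u, v):
  E = r_u · r_u = 144*u^2 + 1,
  F = r_u · r_v = 24*u*v,
  G = r_v · r_v = 4*v^2 + 1.
Evaluating at (u, v) = (-2, 3): E = 577, F = -144, G = 37.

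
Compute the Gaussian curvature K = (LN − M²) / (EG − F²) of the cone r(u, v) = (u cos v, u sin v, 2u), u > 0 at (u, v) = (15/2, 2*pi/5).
K = 0

Coefficients of the first fundamental form: E = 5, F = 0, G = u^2.
Coefficients of the second fundamental form: L = 0, M = 0, N = 2*sqrt(5)*u^2/(5*Abs(u)).
Assemble K = (LN − M²)/(EG − F²) = 0. At (u, v) = (15/2, 2*pi/5): K = 0.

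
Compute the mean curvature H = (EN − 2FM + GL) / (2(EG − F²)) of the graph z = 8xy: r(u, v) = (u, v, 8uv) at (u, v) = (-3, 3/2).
H = 2304*sqrt(721)/519841

With E = 64*v^2 + 1, F = 64*u*v, G = 64*u^2 + 1, L = 0, M = 8/sqrt(64*u^2 + 64*v^2 + 1), N = 0, assemble
  H = (EN − 2FM + GL) / (2(EG − F²)) = -512*u*v/(64*u^2 + 64*v^2 + 1)^(3/2).
At (u, v) = (-3, 3/2): H = 2304*sqrt(721)/519841.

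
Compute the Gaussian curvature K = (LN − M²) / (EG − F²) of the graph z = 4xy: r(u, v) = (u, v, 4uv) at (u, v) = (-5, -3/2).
K = -16/190969

Coefficients of the first fundamental form: E = 16*v^2 + 1, F = 16*u*v, G = 16*u^2 + 1.
Coefficients of the second fundamental form: L = 0, M = 4/sqrt(16*u^2 + 16*v^2 + 1), N = 0.
Assemble K = (LN − M²)/(EG − F²) = -16/(256*u^4 + 512*u^2*v^2 + 32*u^2 + 256*v^4 + 32*v^2 + 1). At (u, v) = (-5, -3/2): K = -16/190969.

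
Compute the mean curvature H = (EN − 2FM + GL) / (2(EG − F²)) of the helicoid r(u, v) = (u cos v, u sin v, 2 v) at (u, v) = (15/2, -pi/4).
H = 0

With E = 1, F = 0, G = u^2 + 4, L = 0, M = -2/sqrt(u^2 + 4), N = 0, assemble
  H = (EN − 2FM + GL) / (2(EG − F²)) = 0.
At (u, v) = (15/2, -pi/4): H = 0.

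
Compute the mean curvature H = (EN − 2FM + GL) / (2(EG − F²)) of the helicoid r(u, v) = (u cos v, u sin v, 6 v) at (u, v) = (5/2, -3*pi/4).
H = 0

With E = 1, F = 0, G = u^2 + 36, L = 0, M = -6/sqrt(u^2 + 36), N = 0, assemble
  H = (EN − 2FM + GL) / (2(EG − F²)) = 0.
At (u, v) = (5/2, -3*pi/4): H = 0.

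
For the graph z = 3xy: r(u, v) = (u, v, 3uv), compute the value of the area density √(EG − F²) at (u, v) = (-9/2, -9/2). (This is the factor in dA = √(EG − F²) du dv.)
√(EG − F²)|_{(-9/2, -9/2)} = sqrt(1462)/2

E = 9*v^2 + 1, F = 9*u*v, G = 9*u^2 + 1, so EG − F² = 9*u^2 + 9*v^2 + 1. Taking the positive square root: √(EG − F²) = sqrt(9*u^2 + 9*v^2 + 1). At (u, v) = (-9/2, -9/2): sqrt(1462)/2.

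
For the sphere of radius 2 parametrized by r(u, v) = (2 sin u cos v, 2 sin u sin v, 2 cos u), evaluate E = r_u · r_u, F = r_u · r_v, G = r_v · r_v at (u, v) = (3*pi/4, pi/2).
E = 4;  F = 0;  G = 2

Partials: r_u = (2*cos(u)*cos(v), 2*sin(v)*cos(u), -2*sin(u)), r_v = (-2*sin(u)*sin(v), 2*sin(u)*cos(v), 0). As functions of (u, v):
  E = r_u · r_u = 4,
  F = r_u · r_v = 0,
  G = r_v · r_v = 4*sin(u)^2.
Evaluating at (u, v) = (3*pi/4, pi/2): E = 4, F = 0, G = 2.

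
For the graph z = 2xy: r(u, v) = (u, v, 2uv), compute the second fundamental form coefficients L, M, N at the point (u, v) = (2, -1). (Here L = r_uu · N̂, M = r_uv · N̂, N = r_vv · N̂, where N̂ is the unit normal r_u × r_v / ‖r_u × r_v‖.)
L = 0;  M = 2*sqrt(21)/21;  N = 0

Compute the unit normal N̂(u, v) = (-2*v/sqrt(4*u^2 + 4*v^2 + 1), -2*u/sqrt(4*u^2 + 4*v^2 + 1), 1/sqrt(4*u^2 + 4*v^2 + 1)), and the second partials r_uu, r_uv, r_vv. Take dot products:
  L(u, v) = r_uu · N̂ = 0,
  M(u, v) = r_uv · N̂ = 2/sqrt(4*u^2 + 4*v^2 + 1),
  N(u, v) = r_vv · N̂ = 0.
Evaluating at (u, v) = (2, -1):
  L = 0, M = 2*sqrt(21)/21, N = 0.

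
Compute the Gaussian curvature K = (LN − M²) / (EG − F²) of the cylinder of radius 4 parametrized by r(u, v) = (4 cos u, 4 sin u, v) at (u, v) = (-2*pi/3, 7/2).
K = 0

Coefficients of the first fundamental form: E = 16, F = 0, G = 1.
Coefficients of the second fundamental form: L = -4, M = 0, N = 0.
Assemble K = (LN − M²)/(EG − F²) = 0. At (u, v) = (-2*pi/3, 7/2): K = 0.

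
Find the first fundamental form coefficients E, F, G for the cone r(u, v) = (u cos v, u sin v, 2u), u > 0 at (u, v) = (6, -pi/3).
E = 5;  F = 0;  G = 36

Partials: r_u = (cos(v), sin(v), 2), r_v = (-u*sin(v), u*cos(v), 0). As functions of (u, v):
  E = r_u · r_u = 5,
  F = r_u · r_v = 0,
  G = r_v · r_v = u^2.
Evaluating at (u, v) = (6, -pi/3): E = 5, F = 0, G = 36.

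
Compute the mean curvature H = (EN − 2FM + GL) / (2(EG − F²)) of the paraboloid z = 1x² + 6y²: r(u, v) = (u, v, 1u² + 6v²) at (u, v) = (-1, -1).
H = 175*sqrt(149)/22201

With E = 4*u^2 + 1, F = 24*u*v, G = 144*v^2 + 1, L = 2/sqrt(4*u^2 + 144*v^2 + 1), M = 0, N = 12/sqrt(4*u^2 + 144*v^2 + 1), assemble
  H = (EN − 2FM + GL) / (2(EG − F²)) = (24*u^2 + 144*v^2 + 7)/(4*u^2 + 144*v^2 + 1)^(3/2).
At (u, v) = (-1, -1): H = 175*sqrt(149)/22201.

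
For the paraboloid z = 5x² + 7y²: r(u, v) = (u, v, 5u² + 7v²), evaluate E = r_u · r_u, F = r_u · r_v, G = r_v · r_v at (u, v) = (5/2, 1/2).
E = 626;  F = 175;  G = 50

Partials: r_u = (1, 0, 10*u), r_v = (0, 1, 14*v). As functions of (u, v):
  E = r_u · r_u = 100*u^2 + 1,
  F = r_u · r_v = 140*u*v,
  G = r_v · r_v = 196*v^2 + 1.
Evaluating at (u, v) = (5/2, 1/2): E = 626, F = 175, G = 50.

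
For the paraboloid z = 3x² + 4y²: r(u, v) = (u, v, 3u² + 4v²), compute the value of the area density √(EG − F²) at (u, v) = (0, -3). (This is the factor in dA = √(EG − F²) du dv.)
√(EG − F²)|_{(0, -3)} = sqrt(577)

E = 36*u^2 + 1, F = 48*u*v, G = 64*v^2 + 1, so EG − F² = 36*u^2 + 64*v^2 + 1. Taking the positive square root: √(EG − F²) = sqrt(36*u^2 + 64*v^2 + 1). At (u, v) = (0, -3): sqrt(577).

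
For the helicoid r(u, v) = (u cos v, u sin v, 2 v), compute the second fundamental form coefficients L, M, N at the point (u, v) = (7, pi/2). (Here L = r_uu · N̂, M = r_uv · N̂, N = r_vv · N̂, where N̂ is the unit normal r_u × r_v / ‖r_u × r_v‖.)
L = 0;  M = -2*sqrt(53)/53;  N = 0

Compute the unit normal N̂(u, v) = (2*sin(v)/sqrt(u^2 + 4), -2*cos(v)/sqrt(u^2 + 4), u/sqrt(u^2 + 4)), and the second partials r_uu, r_uv, r_vv. Take dot products:
  L(u, v) = r_uu · N̂ = 0,
  M(u, v) = r_uv · N̂ = -2/sqrt(u^2 + 4),
  N(u, v) = r_vv · N̂ = 0.
Evaluating at (u, v) = (7, pi/2):
  L = 0, M = -2*sqrt(53)/53, N = 0.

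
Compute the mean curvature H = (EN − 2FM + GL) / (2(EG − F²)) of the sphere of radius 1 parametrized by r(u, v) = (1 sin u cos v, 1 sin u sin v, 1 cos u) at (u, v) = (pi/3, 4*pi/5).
H = -1

With E = 1, F = 0, G = sin(u)^2, L = -sin(u)/Abs(sin(u)), M = 0, N = -sin(u)^3/Abs(sin(u)), assemble
  H = (EN − 2FM + GL) / (2(EG − F²)) = -sin(u)/Abs(sin(u)).
At (u, v) = (pi/3, 4*pi/5): H = -1.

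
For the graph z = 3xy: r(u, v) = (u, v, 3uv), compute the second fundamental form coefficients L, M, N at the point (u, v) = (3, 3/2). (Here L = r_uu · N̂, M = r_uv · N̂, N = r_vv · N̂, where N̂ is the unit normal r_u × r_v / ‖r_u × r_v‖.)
L = 0;  M = 6*sqrt(409)/409;  N = 0

Compute the unit normal N̂(u, v) = (-3*v/sqrt(9*u^2 + 9*v^2 + 1), -3*u/sqrt(9*u^2 + 9*v^2 + 1), 1/sqrt(9*u^2 + 9*v^2 + 1)), and the second partials r_uu, r_uv, r_vv. Take dot products:
  L(u, v) = r_uu · N̂ = 0,
  M(u, v) = r_uv · N̂ = 3/sqrt(9*u^2 + 9*v^2 + 1),
  N(u, v) = r_vv · N̂ = 0.
Evaluating at (u, v) = (3, 3/2):
  L = 0, M = 6*sqrt(409)/409, N = 0.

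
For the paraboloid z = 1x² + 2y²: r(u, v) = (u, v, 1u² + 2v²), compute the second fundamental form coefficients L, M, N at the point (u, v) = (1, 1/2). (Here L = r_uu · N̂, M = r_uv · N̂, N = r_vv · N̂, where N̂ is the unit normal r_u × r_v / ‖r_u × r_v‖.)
L = 2/3;  M = 0;  N = 4/3

Compute the unit normal N̂(u, v) = (-2*u/sqrt(4*u^2 + 16*v^2 + 1), -4*v/sqrt(4*u^2 + 16*v^2 + 1), 1/sqrt(4*u^2 + 16*v^2 + 1)), and the second partials r_uu, r_uv, r_vv. Take dot products:
  L(u, v) = r_uu · N̂ = 2/sqrt(4*u^2 + 16*v^2 + 1),
  M(u, v) = r_uv · N̂ = 0,
  N(u, v) = r_vv · N̂ = 4/sqrt(4*u^2 + 16*v^2 + 1).
Evaluating at (u, v) = (1, 1/2):
  L = 2/3, M = 0, N = 4/3.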